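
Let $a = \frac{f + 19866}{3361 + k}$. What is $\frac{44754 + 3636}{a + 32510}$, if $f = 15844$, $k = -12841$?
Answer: $\frac{45873720}{30815909} \approx 1.4886$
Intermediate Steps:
$a = - \frac{3571}{948}$ ($a = \frac{15844 + 19866}{3361 - 12841} = \frac{35710}{-9480} = 35710 \left(- \frac{1}{9480}\right) = - \frac{3571}{948} \approx -3.7669$)
$\frac{44754 + 3636}{a + 32510} = \frac{44754 + 3636}{- \frac{3571}{948} + 32510} = \frac{48390}{\frac{30815909}{948}} = 48390 \cdot \frac{948}{30815909} = \frac{45873720}{30815909}$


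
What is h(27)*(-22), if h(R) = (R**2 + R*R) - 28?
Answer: -31460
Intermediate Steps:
h(R) = -28 + 2*R**2 (h(R) = (R**2 + R**2) - 28 = 2*R**2 - 28 = -28 + 2*R**2)
h(27)*(-22) = (-28 + 2*27**2)*(-22) = (-28 + 2*729)*(-22) = (-28 + 1458)*(-22) = 1430*(-22) = -31460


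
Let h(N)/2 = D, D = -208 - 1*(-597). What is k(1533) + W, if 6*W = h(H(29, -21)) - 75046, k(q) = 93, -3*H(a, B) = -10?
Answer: -12285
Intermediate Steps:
H(a, B) = 10/3 (H(a, B) = -⅓*(-10) = 10/3)
D = 389 (D = -208 + 597 = 389)
h(N) = 778 (h(N) = 2*389 = 778)
W = -12378 (W = (778 - 75046)/6 = (⅙)*(-74268) = -12378)
k(1533) + W = 93 - 12378 = -12285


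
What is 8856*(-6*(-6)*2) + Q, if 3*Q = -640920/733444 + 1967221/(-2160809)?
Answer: 757904180900400053/1188624297147 ≈ 6.3763e+5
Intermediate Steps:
Q = -706938035851/1188624297147 (Q = (-640920/733444 + 1967221/(-2160809))/3 = (-640920*1/733444 + 1967221*(-1/2160809))/3 = (-160230/183361 - 1967221/2160809)/3 = (⅓)*(-706938035851/396208099049) = -706938035851/1188624297147 ≈ -0.59475)
8856*(-6*(-6)*2) + Q = 8856*(-6*(-6)*2) - 706938035851/1188624297147 = 8856*(36*2) - 706938035851/1188624297147 = 8856*72 - 706938035851/1188624297147 = 637632 - 706938035851/1188624297147 = 757904180900400053/1188624297147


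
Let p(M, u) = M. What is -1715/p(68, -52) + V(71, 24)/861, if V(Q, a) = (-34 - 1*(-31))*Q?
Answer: -497033/19516 ≈ -25.468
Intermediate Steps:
V(Q, a) = -3*Q (V(Q, a) = (-34 + 31)*Q = -3*Q)
-1715/p(68, -52) + V(71, 24)/861 = -1715/68 - 3*71/861 = -1715*1/68 - 213*1/861 = -1715/68 - 71/287 = -497033/19516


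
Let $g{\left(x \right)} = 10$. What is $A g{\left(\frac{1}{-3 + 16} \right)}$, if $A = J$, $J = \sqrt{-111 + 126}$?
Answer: $10 \sqrt{15} \approx 38.73$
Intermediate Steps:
$J = \sqrt{15} \approx 3.873$
$A = \sqrt{15} \approx 3.873$
$A g{\left(\frac{1}{-3 + 16} \right)} = \sqrt{15} \cdot 10 = 10 \sqrt{15}$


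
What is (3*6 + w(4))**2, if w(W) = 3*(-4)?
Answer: 36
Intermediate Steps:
w(W) = -12
(3*6 + w(4))**2 = (3*6 - 12)**2 = (18 - 12)**2 = 6**2 = 36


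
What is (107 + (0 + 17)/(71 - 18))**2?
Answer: 32353344/2809 ≈ 11518.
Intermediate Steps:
(107 + (0 + 17)/(71 - 18))**2 = (107 + 17/53)**2 = (5688/53)**2 = 32353344/2809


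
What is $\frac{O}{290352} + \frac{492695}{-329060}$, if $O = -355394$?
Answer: $- \frac{6500023207}{2388580728} \approx -2.7213$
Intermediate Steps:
$\frac{O}{290352} + \frac{492695}{-329060} = - \frac{355394}{290352} + \frac{492695}{-329060} = \left(-355394\right) \frac{1}{290352} + 492695 \left(- \frac{1}{329060}\right) = - \frac{177697}{145176} - \frac{98539}{65812} = - \frac{6500023207}{2388580728}$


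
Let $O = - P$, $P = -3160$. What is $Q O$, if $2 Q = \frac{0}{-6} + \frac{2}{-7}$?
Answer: $- \frac{3160}{7} \approx -451.43$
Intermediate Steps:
$Q = - \frac{1}{7}$ ($Q = \frac{\frac{0}{-6} + \frac{2}{-7}}{2} = \frac{0 \left(- \frac{1}{6}\right) + 2 \left(- \frac{1}{7}\right)}{2} = \frac{0 - \frac{2}{7}}{2} = \frac{1}{2} \left(- \frac{2}{7}\right) = - \frac{1}{7} \approx -0.14286$)
$O = 3160$ ($O = \left(-1\right) \left(-3160\right) = 3160$)
$Q O = \left(- \frac{1}{7}\right) 3160 = - \frac{3160}{7}$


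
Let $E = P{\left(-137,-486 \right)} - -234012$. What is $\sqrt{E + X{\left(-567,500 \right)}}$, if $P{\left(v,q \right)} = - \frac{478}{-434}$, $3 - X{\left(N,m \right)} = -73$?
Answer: $\frac{\sqrt{11023021695}}{217} \approx 483.83$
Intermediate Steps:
$X{\left(N,m \right)} = 76$ ($X{\left(N,m \right)} = 3 - -73 = 3 + 73 = 76$)
$P{\left(v,q \right)} = \frac{239}{217}$ ($P{\left(v,q \right)} = \left(-478\right) \left(- \frac{1}{434}\right) = \frac{239}{217}$)
$E = \frac{50780843}{217}$ ($E = \frac{239}{217} - -234012 = \frac{239}{217} + 234012 = \frac{50780843}{217} \approx 2.3401 \cdot 10^{5}$)
$\sqrt{E + X{\left(-567,500 \right)}} = \sqrt{\frac{50780843}{217} + 76} = \sqrt{\frac{50797335}{217}} = \frac{\sqrt{11023021695}}{217}$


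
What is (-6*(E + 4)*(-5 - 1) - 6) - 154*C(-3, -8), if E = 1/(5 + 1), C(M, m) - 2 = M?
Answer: 298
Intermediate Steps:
C(M, m) = 2 + M
E = 1/6 ≈ 0.16667
(-6*(E + 4)*(-5 - 1) - 6) - 154*C(-3, -8) = (-6*(1/6 + 4)*(-5 - 1) - 6) - 154*(2 - 3) = (-25*(-6) - 6) - 154*(-1) = (-6*(-25) - 6) + 154 = (150 - 6) + 154 = 144 + 154 = 298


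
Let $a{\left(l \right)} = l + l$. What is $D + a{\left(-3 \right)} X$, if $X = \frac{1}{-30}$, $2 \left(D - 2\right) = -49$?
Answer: $- \frac{223}{10} \approx -22.3$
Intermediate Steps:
$D = - \frac{45}{2}$ ($D = 2 + \frac{1}{2} \left(-49\right) = 2 - \frac{49}{2} = - \frac{45}{2} \approx -22.5$)
$X = - \frac{1}{30} \approx -0.033333$
$a{\left(l \right)} = 2 l$
$D + a{\left(-3 \right)} X = - \frac{45}{2} + 2 \left(-3\right) \left(- \frac{1}{30}\right) = - \frac{45}{2} - - \frac{1}{5} = - \frac{45}{2} + \frac{1}{5} = - \frac{223}{10}$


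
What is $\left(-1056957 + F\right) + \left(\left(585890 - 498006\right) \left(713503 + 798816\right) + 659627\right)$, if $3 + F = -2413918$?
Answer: $132905831745$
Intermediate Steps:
$F = -2413921$ ($F = -3 - 2413918 = -2413921$)
$\left(-1056957 + F\right) + \left(\left(585890 - 498006\right) \left(713503 + 798816\right) + 659627\right) = \left(-1056957 - 2413921\right) + \left(\left(585890 - 498006\right) \left(713503 + 798816\right) + 659627\right) = -3470878 + \left(87884 \cdot 1512319 + 659627\right) = -3470878 + \left(132908642996 + 659627\right) = -3470878 + 132909302623 = 132905831745$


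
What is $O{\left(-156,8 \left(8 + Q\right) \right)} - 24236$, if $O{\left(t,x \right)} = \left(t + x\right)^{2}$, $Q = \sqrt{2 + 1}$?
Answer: $-15580 - 1472 \sqrt{3} \approx -18130.0$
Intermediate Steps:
$Q = \sqrt{3} \approx 1.732$
$O{\left(-156,8 \left(8 + Q\right) \right)} - 24236 = \left(-156 + 8 \left(8 + \sqrt{3}\right)\right)^{2} - 24236 = \left(-156 + \left(64 + 8 \sqrt{3}\right)\right)^{2} - 24236 = \left(-92 + 8 \sqrt{3}\right)^{2} - 24236 = -24236 + \left(-92 + 8 \sqrt{3}\right)^{2}$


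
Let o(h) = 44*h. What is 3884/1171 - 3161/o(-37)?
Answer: 10024683/1906388 ≈ 5.2585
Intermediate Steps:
3884/1171 - 3161/o(-37) = 3884/1171 - 3161/(44*(-37)) = 3884*(1/1171) - 3161/(-1628) = 3884/1171 - 3161*(-1/1628) = 3884/1171 + 3161/1628 = 10024683/1906388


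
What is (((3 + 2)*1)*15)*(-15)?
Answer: -1125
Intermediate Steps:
(((3 + 2)*1)*15)*(-15) = ((5*1)*15)*(-15) = (5*15)*(-15) = 75*(-15) = -1125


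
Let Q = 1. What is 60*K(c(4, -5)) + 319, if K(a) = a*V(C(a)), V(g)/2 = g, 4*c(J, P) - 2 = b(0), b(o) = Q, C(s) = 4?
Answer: 679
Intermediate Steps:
b(o) = 1
c(J, P) = 3/4 (c(J, P) = 1/2 + (1/4)*1 = 1/2 + 1/4 = 3/4)
V(g) = 2*g
K(a) = 8*a (K(a) = a*(2*4) = a*8 = 8*a)
60*K(c(4, -5)) + 319 = 60*(8*(3/4)) + 319 = 60*6 + 319 = 360 + 319 = 679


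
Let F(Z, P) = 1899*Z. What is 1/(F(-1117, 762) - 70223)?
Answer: -1/2191406 ≈ -4.5633e-7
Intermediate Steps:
1/(F(-1117, 762) - 70223) = 1/(1899*(-1117) - 70223) = 1/(-2121183 - 70223) = 1/(-2191406) = -1/2191406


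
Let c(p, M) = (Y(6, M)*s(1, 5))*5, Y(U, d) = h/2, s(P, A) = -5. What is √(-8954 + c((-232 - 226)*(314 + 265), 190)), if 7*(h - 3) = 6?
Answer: I*√1764434/14 ≈ 94.88*I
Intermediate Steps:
h = 27/7 (h = 3 + (⅐)*6 = 3 + 6/7 = 27/7 ≈ 3.8571)
Y(U, d) = 27/14 (Y(U, d) = (27/7)/2 = (27/7)*(½) = 27/14)
c(p, M) = -675/14 (c(p, M) = ((27/14)*(-5))*5 = -135/14*5 = -675/14)
√(-8954 + c((-232 - 226)*(314 + 265), 190)) = √(-8954 - 675/14) = √(-126031/14) = I*√1764434/14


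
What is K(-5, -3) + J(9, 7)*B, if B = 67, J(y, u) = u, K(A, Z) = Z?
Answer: 466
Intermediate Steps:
K(-5, -3) + J(9, 7)*B = -3 + 7*67 = -3 + 469 = 466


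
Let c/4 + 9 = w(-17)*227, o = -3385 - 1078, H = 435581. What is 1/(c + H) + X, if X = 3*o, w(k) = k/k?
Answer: -5843669216/436453 ≈ -13389.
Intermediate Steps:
w(k) = 1
o = -4463
X = -13389 (X = 3*(-4463) = -13389)
c = 872 (c = -36 + 4*(1*227) = -36 + 4*227 = -36 + 908 = 872)
1/(c + H) + X = 1/(872 + 435581) - 13389 = 1/436453 - 13389 = -5843669216/436453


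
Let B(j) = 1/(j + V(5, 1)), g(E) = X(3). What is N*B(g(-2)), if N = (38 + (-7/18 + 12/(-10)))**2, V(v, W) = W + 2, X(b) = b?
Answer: 10738729/48600 ≈ 220.96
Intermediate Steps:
g(E) = 3
V(v, W) = 2 + W
N = 10738729/8100 (N = (38 + (-7*1/18 + 12*(-1/10)))**2 = (38 + (-7/18 - 6/5))**2 = (38 - 143/90)**2 = (3277/90)**2 = 10738729/8100 ≈ 1325.8)
B(j) = 1/(3 + j) (B(j) = 1/(j + (2 + 1)) = 1/(j + 3) = 1/(3 + j))
N*B(g(-2)) = 10738729/(8100*(3 + 3)) = (10738729/8100)/6 = (10738729/8100)*(1/6) = 10738729/48600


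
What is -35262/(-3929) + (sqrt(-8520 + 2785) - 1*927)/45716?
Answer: 1608395409/179618164 + I*sqrt(5735)/45716 ≈ 8.9545 + 0.0016565*I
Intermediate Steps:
-35262/(-3929) + (sqrt(-8520 + 2785) - 1*927)/45716 = -35262*(-1/3929) + (sqrt(-5735) - 927)*(1/45716) = 35262/3929 + (I*sqrt(5735) - 927)*(1/45716) = 35262/3929 + (-927 + I*sqrt(5735))*(1/45716) = 35262/3929 + (-927/45716 + I*sqrt(5735)/45716) = 1608395409/179618164 + I*sqrt(5735)/45716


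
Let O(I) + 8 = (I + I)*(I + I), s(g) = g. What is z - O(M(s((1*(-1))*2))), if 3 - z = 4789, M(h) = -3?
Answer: -4814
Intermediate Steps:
z = -4786 (z = 3 - 1*4789 = 3 - 4789 = -4786)
O(I) = -8 + 4*I**2 (O(I) = -8 + (I + I)*(I + I) = -8 + (2*I)*(2*I) = -8 + 4*I**2)
z - O(M(s((1*(-1))*2))) = -4786 - (-8 + 4*(-3)**2) = -4786 - (-8 + 4*9) = -4786 - (-8 + 36) = -4786 - 1*28 = -4786 - 28 = -4814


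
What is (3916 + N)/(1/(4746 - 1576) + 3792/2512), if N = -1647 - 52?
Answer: 1103378730/751447 ≈ 1468.3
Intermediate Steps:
N = -1699
(3916 + N)/(1/(4746 - 1576) + 3792/2512) = (3916 - 1699)/(1/(4746 - 1576) + 3792/2512) = 2217/(1/3170 + 3792*(1/2512)) = 2217/(1/3170 + 237/157) = 2217/(751447/497690) = 2217*(497690/751447) = 1103378730/751447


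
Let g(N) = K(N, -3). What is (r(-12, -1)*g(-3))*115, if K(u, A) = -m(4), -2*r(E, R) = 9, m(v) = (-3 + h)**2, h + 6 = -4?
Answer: 174915/2 ≈ 87458.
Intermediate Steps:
h = -10 (h = -6 - 4 = -10)
m(v) = 169 (m(v) = (-3 - 10)**2 = (-13)**2 = 169)
r(E, R) = -9/2 (r(E, R) = -1/2*9 = -9/2)
K(u, A) = -169 (K(u, A) = -1*169 = -169)
g(N) = -169
(r(-12, -1)*g(-3))*115 = -9/2*(-169)*115 = (1521/2)*115 = 174915/2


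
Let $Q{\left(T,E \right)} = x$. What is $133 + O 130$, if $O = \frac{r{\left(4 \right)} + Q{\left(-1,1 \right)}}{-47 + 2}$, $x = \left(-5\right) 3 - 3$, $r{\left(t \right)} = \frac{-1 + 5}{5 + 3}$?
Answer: $\frac{1652}{9} \approx 183.56$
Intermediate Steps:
$r{\left(t \right)} = \frac{1}{2}$ ($r{\left(t \right)} = \frac{4}{8} = 4 \cdot \frac{1}{8} = \frac{1}{2}$)
$x = -18$ ($x = -15 - 3 = -18$)
$Q{\left(T,E \right)} = -18$
$O = \frac{7}{18}$ ($O = \frac{\frac{1}{2} - 18}{-47 + 2} = - \frac{35}{2 \left(-45\right)} = \left(- \frac{35}{2}\right) \left(- \frac{1}{45}\right) = \frac{7}{18} \approx 0.38889$)
$133 + O 130 = 133 + \frac{7}{18} \cdot 130 = 133 + \frac{455}{9} = \frac{1652}{9}$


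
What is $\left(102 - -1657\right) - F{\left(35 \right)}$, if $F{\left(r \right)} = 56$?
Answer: $1703$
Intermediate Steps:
$\left(102 - -1657\right) - F{\left(35 \right)} = \left(102 - -1657\right) - 56 = \left(102 + 1657\right) - 56 = 1759 - 56 = 1703$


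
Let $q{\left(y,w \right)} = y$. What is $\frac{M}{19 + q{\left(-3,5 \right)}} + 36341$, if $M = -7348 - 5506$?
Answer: $\frac{284301}{8} \approx 35538.0$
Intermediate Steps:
$M = -12854$ ($M = -7348 - 5506 = -12854$)
$\frac{M}{19 + q{\left(-3,5 \right)}} + 36341 = \frac{1}{19 - 3} \left(-12854\right) + 36341 = \frac{1}{16} \left(-12854\right) + 36341 = - \frac{6427}{8} + 36341 = \frac{284301}{8}$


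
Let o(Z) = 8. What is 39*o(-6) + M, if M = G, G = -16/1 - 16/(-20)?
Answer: 1484/5 ≈ 296.80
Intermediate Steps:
G = -76/5 (G = -16*1 - 16*(-1/20) = -16 + ⅘ = -76/5 ≈ -15.200)
M = -76/5 ≈ -15.200
39*o(-6) + M = 39*8 - 76/5 = 312 - 76/5 = 1484/5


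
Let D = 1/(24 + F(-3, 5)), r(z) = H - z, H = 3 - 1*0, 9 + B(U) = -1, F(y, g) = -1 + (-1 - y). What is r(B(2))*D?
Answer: 13/25 ≈ 0.52000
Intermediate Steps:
F(y, g) = -2 - y
B(U) = -10 (B(U) = -9 - 1 = -10)
H = 3 (H = 3 + 0 = 3)
r(z) = 3 - z
D = 1/25 (D = 1/(24 + (-2 - 1*(-3))) = 1/(24 + (-2 + 3)) = 1/(24 + 1) = 1/25 ≈ 0.040000)
r(B(2))*D = (3 - 1*(-10))*(1/25) = (3 + 10)*(1/25) = 13*(1/25) = 13/25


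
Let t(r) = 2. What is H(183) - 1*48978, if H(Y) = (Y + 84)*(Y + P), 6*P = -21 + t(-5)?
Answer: -1925/2 ≈ -962.50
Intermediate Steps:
P = -19/6 (P = (-21 + 2)/6 = (⅙)*(-19) = -19/6 ≈ -3.1667)
H(Y) = (84 + Y)*(-19/6 + Y) (H(Y) = (Y + 84)*(Y - 19/6) = (84 + Y)*(-19/6 + Y))
H(183) - 1*48978 = (-266 + 183² + (485/6)*183) - 1*48978 = (-266 + 33489 + 29585/2) - 48978 = 96031/2 - 48978 = -1925/2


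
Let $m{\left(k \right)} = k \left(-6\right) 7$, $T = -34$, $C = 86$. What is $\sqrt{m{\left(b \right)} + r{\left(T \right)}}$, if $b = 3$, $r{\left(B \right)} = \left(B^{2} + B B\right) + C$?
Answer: $4 \sqrt{142} \approx 47.666$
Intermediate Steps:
$r{\left(B \right)} = 86 + 2 B^{2}$ ($r{\left(B \right)} = \left(B^{2} + B B\right) + 86 = \left(B^{2} + B^{2}\right) + 86 = 2 B^{2} + 86 = 86 + 2 B^{2}$)
$m{\left(k \right)} = - 42 k$ ($m{\left(k \right)} = - 6 k 7 = - 42 k$)
$\sqrt{m{\left(b \right)} + r{\left(T \right)}} = \sqrt{\left(-42\right) 3 + \left(86 + 2 \left(-34\right)^{2}\right)} = \sqrt{-126 + \left(86 + 2 \cdot 1156\right)} = \sqrt{-126 + \left(86 + 2312\right)} = \sqrt{-126 + 2398} = \sqrt{2272} = 4 \sqrt{142}$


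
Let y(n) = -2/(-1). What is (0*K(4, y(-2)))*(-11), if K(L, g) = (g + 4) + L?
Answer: 0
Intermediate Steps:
y(n) = 2 (y(n) = -2*(-1) = 2)
K(L, g) = 4 + L + g (K(L, g) = (4 + g) + L = 4 + L + g)
(0*K(4, y(-2)))*(-11) = (0*(4 + 4 + 2))*(-11) = (0*10)*(-11) = 0*(-11) = 0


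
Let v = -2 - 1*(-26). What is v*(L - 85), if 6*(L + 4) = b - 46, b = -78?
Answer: -2632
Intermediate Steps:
v = 24 (v = -2 + 26 = 24)
L = -74/3 (L = -4 + (-78 - 46)/6 = -4 + (1/6)*(-124) = -4 - 62/3 = -74/3 ≈ -24.667)
v*(L - 85) = 24*(-74/3 - 85) = 24*(-329/3) = -2632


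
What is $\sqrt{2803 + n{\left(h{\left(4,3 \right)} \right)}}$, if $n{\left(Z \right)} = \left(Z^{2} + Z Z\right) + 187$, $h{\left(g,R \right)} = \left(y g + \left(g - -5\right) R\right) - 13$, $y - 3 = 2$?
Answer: $\sqrt{5302} \approx 72.815$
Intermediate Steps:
$y = 5$ ($y = 3 + 2 = 5$)
$h{\left(g,R \right)} = -13 + 5 g + R \left(5 + g\right)$ ($h{\left(g,R \right)} = \left(5 g + \left(g - -5\right) R\right) - 13 = \left(5 g + \left(g + 5\right) R\right) - 13 = \left(5 g + \left(5 + g\right) R\right) - 13 = \left(5 g + R \left(5 + g\right)\right) - 13 = -13 + 5 g + R \left(5 + g\right)$)
$n{\left(Z \right)} = 187 + 2 Z^{2}$ ($n{\left(Z \right)} = \left(Z^{2} + Z^{2}\right) + 187 = 2 Z^{2} + 187 = 187 + 2 Z^{2}$)
$\sqrt{2803 + n{\left(h{\left(4,3 \right)} \right)}} = \sqrt{2803 + \left(187 + 2 \left(-13 + 5 \cdot 3 + 5 \cdot 4 + 3 \cdot 4\right)^{2}\right)} = \sqrt{2803 + \left(187 + 2 \left(-13 + 15 + 20 + 12\right)^{2}\right)} = \sqrt{2803 + \left(187 + 2 \cdot 34^{2}\right)} = \sqrt{2803 + \left(187 + 2 \cdot 1156\right)} = \sqrt{2803 + \left(187 + 2312\right)} = \sqrt{2803 + 2499} = \sqrt{5302}$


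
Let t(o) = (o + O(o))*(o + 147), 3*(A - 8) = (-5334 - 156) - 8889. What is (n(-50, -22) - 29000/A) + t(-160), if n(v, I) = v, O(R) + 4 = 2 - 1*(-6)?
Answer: 65474/33 ≈ 1984.1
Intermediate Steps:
A = -4785 (A = 8 + ((-5334 - 156) - 8889)/3 = 8 + (-5490 - 8889)/3 = 8 + (⅓)*(-14379) = 8 - 4793 = -4785)
O(R) = 4 (O(R) = -4 + (2 - 1*(-6)) = -4 + (2 + 6) = -4 + 8 = 4)
t(o) = (4 + o)*(147 + o) (t(o) = (o + 4)*(o + 147) = (4 + o)*(147 + o))
(n(-50, -22) - 29000/A) + t(-160) = (-50 - 29000/(-4785)) + (588 + (-160)² + 151*(-160)) = (-50 - 29000*(-1/4785)) + (588 + 25600 - 24160) = (-50 + 200/33) + 2028 = -1450/33 + 2028 = 65474/33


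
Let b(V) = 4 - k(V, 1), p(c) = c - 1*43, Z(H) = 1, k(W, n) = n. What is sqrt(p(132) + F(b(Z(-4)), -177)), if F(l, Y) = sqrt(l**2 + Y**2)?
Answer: sqrt(89 + 3*sqrt(3482)) ≈ 16.310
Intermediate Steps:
p(c) = -43 + c (p(c) = c - 43 = -43 + c)
b(V) = 3 (b(V) = 4 - 1*1 = 4 - 1 = 3)
F(l, Y) = sqrt(Y**2 + l**2)
sqrt(p(132) + F(b(Z(-4)), -177)) = sqrt((-43 + 132) + sqrt((-177)**2 + 3**2)) = sqrt(89 + sqrt(31329 + 9)) = sqrt(89 + sqrt(31338)) = sqrt(89 + 3*sqrt(3482))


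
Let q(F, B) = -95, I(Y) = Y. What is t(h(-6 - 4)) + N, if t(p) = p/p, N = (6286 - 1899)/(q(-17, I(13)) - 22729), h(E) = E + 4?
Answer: 18437/22824 ≈ 0.80779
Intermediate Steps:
h(E) = 4 + E
N = -4387/22824 (N = (6286 - 1899)/(-95 - 22729) = 4387/(-22824) = 4387*(-1/22824) = -4387/22824 ≈ -0.19221)
t(p) = 1
t(h(-6 - 4)) + N = 1 - 4387/22824 = 18437/22824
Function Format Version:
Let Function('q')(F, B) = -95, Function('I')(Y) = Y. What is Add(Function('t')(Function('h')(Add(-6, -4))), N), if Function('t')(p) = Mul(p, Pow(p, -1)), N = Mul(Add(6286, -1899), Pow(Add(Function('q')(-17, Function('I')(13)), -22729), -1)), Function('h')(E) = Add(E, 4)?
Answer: Rational(18437, 22824) ≈ 0.80779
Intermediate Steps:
Function('h')(E) = Add(4, E)
N = Rational(-4387, 22824) (N = Mul(Add(6286, -1899), Pow(Add(-95, -22729), -1)) = Mul(4387, Pow(-22824, -1)) = Mul(4387, Rational(-1, 22824)) = Rational(-4387, 22824) ≈ -0.19221)
Function('t')(p) = 1
Add(Function('t')(Function('h')(Add(-6, -4))), N) = Add(1, Rational(-4387, 22824)) = Rational(18437, 22824)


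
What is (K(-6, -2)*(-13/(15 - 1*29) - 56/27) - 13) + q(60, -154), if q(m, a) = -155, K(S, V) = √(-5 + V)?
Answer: -168 - 433*I*√7/378 ≈ -168.0 - 3.0307*I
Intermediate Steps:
(K(-6, -2)*(-13/(15 - 1*29) - 56/27) - 13) + q(60, -154) = (√(-5 - 2)*(-13/(15 - 1*29) - 56/27) - 13) - 155 = (√(-7)*(-13/(15 - 29) - 56*1/27) - 13) - 155 = ((I*√7)*(-13/(-14) - 56/27) - 13) - 155 = ((I*√7)*(-13*(-1/14) - 56/27) - 13) - 155 = ((I*√7)*(13/14 - 56/27) - 13) - 155 = ((I*√7)*(-433/378) - 13) - 155 = (-433*I*√7/378 - 13) - 155 = (-13 - 433*I*√7/378) - 155 = -168 - 433*I*√7/378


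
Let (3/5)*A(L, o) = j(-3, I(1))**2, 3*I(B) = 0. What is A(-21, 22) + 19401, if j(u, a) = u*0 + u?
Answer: 19416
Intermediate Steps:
I(B) = 0 (I(B) = (1/3)*0 = 0)
j(u, a) = u (j(u, a) = 0 + u = u)
A(L, o) = 15 (A(L, o) = (5/3)*(-3)**2 = (5/3)*9 = 15)
A(-21, 22) + 19401 = 15 + 19401 = 19416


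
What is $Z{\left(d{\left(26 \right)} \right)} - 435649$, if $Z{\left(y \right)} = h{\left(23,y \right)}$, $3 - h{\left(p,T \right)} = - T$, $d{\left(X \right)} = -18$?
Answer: $-435664$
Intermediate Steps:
$h{\left(p,T \right)} = 3 + T$ ($h{\left(p,T \right)} = 3 - - T = 3 + T$)
$Z{\left(y \right)} = 3 + y$
$Z{\left(d{\left(26 \right)} \right)} - 435649 = \left(3 - 18\right) - 435649 = -15 - 435649 = -435664$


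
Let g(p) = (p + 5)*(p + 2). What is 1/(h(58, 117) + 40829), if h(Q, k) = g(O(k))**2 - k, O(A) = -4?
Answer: 1/40716 ≈ 2.4560e-5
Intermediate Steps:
g(p) = (2 + p)*(5 + p) (g(p) = (5 + p)*(2 + p) = (2 + p)*(5 + p))
h(Q, k) = 4 - k (h(Q, k) = (10 + (-4)**2 + 7*(-4))**2 - k = (10 + 16 - 28)**2 - k = (-2)**2 - k = 4 - k)
1/(h(58, 117) + 40829) = 1/((4 - 1*117) + 40829) = 1/((4 - 117) + 40829) = 1/(-113 + 40829) = 1/40716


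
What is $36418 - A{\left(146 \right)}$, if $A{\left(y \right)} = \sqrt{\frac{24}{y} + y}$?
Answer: $36418 - \frac{\sqrt{778910}}{73} \approx 36406.0$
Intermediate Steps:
$A{\left(y \right)} = \sqrt{y + \frac{24}{y}}$
$36418 - A{\left(146 \right)} = 36418 - \sqrt{146 + \frac{24}{146}} = 36418 - \sqrt{146 + 24 \cdot \frac{1}{146}} = 36418 - \sqrt{146 + \frac{12}{73}} = 36418 - \sqrt{\frac{10670}{73}} = 36418 - \frac{\sqrt{778910}}{73}$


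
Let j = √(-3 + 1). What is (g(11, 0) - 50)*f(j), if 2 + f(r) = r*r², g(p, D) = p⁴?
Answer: -29182 - 29182*I*√2 ≈ -29182.0 - 41270.0*I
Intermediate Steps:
j = I*√2 (j = √(-2) = I*√2 ≈ 1.4142*I)
f(r) = -2 + r³ (f(r) = -2 + r*r² = -2 + r³)
(g(11, 0) - 50)*f(j) = (11⁴ - 50)*(-2 + (I*√2)³) = (14641 - 50)*(-2 - 2*I*√2) = 14591*(-2 - 2*I*√2) = -29182 - 29182*I*√2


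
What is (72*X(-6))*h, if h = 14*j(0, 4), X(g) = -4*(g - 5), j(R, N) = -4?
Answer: -177408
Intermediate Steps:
X(g) = 20 - 4*g (X(g) = -4*(-5 + g) = 20 - 4*g)
h = -56 (h = 14*(-4) = -56)
(72*X(-6))*h = (72*(20 - 4*(-6)))*(-56) = (72*(20 + 24))*(-56) = (72*44)*(-56) = 3168*(-56) = -177408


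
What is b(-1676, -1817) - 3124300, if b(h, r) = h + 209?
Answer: -3125767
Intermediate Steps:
b(h, r) = 209 + h
b(-1676, -1817) - 3124300 = (209 - 1676) - 3124300 = -1467 - 3124300 = -3125767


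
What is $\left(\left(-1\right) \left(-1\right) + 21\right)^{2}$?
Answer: $484$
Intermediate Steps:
$\left(\left(-1\right) \left(-1\right) + 21\right)^{2} = \left(1 + 21\right)^{2} = 22^{2} = 484$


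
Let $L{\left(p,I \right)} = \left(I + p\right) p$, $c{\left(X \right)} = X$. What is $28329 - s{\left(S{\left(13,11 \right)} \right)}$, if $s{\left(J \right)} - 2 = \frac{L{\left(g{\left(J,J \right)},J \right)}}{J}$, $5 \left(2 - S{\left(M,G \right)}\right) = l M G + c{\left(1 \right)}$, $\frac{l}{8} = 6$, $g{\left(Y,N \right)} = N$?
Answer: $31069$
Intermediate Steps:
$l = 48$ ($l = 8 \cdot 6 = 48$)
$L{\left(p,I \right)} = p \left(I + p\right)$
$S{\left(M,G \right)} = \frac{9}{5} - \frac{48 G M}{5}$ ($S{\left(M,G \right)} = 2 - \frac{48 M G + 1}{5} = 2 - \frac{48 G M + 1}{5} = 2 - \frac{1 + 48 G M}{5} = 2 - \left(\frac{1}{5} + \frac{48 G M}{5}\right) = \frac{9}{5} - \frac{48 G M}{5}$)
$s{\left(J \right)} = 2 + 2 J$ ($s{\left(J \right)} = 2 + \frac{J \left(J + J\right)}{J} = 2 + \frac{J 2 J}{J} = 2 + \frac{2 J^{2}}{J} = 2 + 2 J$)
$28329 - s{\left(S{\left(13,11 \right)} \right)} = 28329 - \left(2 + 2 \left(\frac{9}{5} - \frac{528}{5} \cdot 13\right)\right) = 28329 - \left(2 + 2 \left(\frac{9}{5} - \frac{6864}{5}\right)\right) = 28329 - \left(2 + 2 \left(-1371\right)\right) = 28329 - \left(2 - 2742\right) = 28329 - -2740 = 28329 + 2740 = 31069$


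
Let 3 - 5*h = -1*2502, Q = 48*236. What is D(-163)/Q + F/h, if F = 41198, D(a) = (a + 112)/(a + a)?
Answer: 50713757765/616718976 ≈ 82.232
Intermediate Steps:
D(a) = (112 + a)/(2*a) (D(a) = (112 + a)/((2*a)) = (112 + a)*(1/(2*a)) = (112 + a)/(2*a))
Q = 11328
h = 501 (h = ⅗ - (-1)*2502/5 = ⅗ - ⅕*(-2502) = ⅗ + 2502/5 = 501)
D(-163)/Q + F/h = ((½)*(112 - 163)/(-163))/11328 + 41198/501 = ((½)*(-1/163)*(-51))*(1/11328) + 41198*(1/501) = (51/326)*(1/11328) + 41198/501 = 17/1230976 + 41198/501 = 50713757765/616718976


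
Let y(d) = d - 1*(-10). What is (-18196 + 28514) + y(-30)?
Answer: 10298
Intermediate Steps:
y(d) = 10 + d (y(d) = d + 10 = 10 + d)
(-18196 + 28514) + y(-30) = (-18196 + 28514) + (10 - 30) = 10318 - 20 = 10298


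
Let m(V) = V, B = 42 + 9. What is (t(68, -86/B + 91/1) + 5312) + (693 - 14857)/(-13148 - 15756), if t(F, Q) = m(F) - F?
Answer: 38388053/7226 ≈ 5312.5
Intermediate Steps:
B = 51
t(F, Q) = 0 (t(F, Q) = F - F = 0)
(t(68, -86/B + 91/1) + 5312) + (693 - 14857)/(-13148 - 15756) = (0 + 5312) + (693 - 14857)/(-13148 - 15756) = 5312 - 14164/(-28904) = 5312 - 14164*(-1/28904) = 5312 + 3541/7226 = 38388053/7226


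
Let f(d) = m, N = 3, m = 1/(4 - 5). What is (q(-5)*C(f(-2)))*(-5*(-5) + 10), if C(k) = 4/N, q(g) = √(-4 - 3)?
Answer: 140*I*√7/3 ≈ 123.47*I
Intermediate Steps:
m = -1 (m = 1/(-1) = -1)
q(g) = I*√7 (q(g) = √(-7) = I*√7)
f(d) = -1
C(k) = 4/3
(q(-5)*C(f(-2)))*(-5*(-5) + 10) = ((I*√7)*(4/3))*(-5*(-5) + 10) = (4*I*√7/3)*(25 + 10) = (4*I*√7/3)*35 = 140*I*√7/3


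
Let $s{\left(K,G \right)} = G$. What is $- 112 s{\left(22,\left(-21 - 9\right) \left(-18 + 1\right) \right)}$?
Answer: $-57120$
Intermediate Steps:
$- 112 s{\left(22,\left(-21 - 9\right) \left(-18 + 1\right) \right)} = - 112 \left(-21 - 9\right) \left(-18 + 1\right) = - 112 \left(\left(-30\right) \left(-17\right)\right) = \left(-112\right) 510 = -57120$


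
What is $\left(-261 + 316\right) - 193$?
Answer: $-138$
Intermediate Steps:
$\left(-261 + 316\right) - 193 = 55 - 193 = -138$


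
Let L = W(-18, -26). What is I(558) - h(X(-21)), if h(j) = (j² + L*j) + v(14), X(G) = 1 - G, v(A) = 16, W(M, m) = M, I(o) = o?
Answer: 454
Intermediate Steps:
L = -18
h(j) = 16 + j² - 18*j (h(j) = (j² - 18*j) + 16 = 16 + j² - 18*j)
I(558) - h(X(-21)) = 558 - (16 + (1 - 1*(-21))² - 18*(1 - 1*(-21))) = 558 - (16 + (1 + 21)² - 18*(1 + 21)) = 558 - (16 + 22² - 18*22) = 558 - (16 + 484 - 396) = 558 - 1*104 = 558 - 104 = 454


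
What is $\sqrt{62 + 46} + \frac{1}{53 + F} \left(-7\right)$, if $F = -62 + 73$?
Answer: $- \frac{7}{64} + 6 \sqrt{3} \approx 10.283$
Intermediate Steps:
$F = 11$
$\sqrt{62 + 46} + \frac{1}{53 + F} \left(-7\right) = \sqrt{62 + 46} + \frac{1}{53 + 11} \left(-7\right) = \sqrt{108} + \frac{1}{64} \left(-7\right) = 6 \sqrt{3} + \frac{1}{64} \left(-7\right) = 6 \sqrt{3} - \frac{7}{64} = - \frac{7}{64} + 6 \sqrt{3}$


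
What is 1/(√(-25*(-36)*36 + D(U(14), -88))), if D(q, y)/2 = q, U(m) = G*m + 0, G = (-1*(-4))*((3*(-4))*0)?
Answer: 1/180 ≈ 0.0055556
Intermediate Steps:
G = 0 (G = 4*(-12*0) = 4*0 = 0)
U(m) = 0 (U(m) = 0*m + 0 = 0 + 0 = 0)
D(q, y) = 2*q
1/(√(-25*(-36)*36 + D(U(14), -88))) = 1/(√(-25*(-36)*36 + 2*0)) = 1/(√(900*36 + 0)) = 1/(√(32400 + 0)) = 1/(√32400) = 1/180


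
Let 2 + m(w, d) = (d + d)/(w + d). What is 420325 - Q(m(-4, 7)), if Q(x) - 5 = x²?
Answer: 3782816/9 ≈ 4.2031e+5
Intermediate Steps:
m(w, d) = -2 + 2*d/(d + w) (m(w, d) = -2 + (d + d)/(w + d) = -2 + (2*d)/(d + w) = -2 + 2*d/(d + w))
Q(x) = 5 + x²
420325 - Q(m(-4, 7)) = 420325 - (5 + (-2*(-4)/(7 - 4))²) = 420325 - (5 + (-2*(-4)/3)²) = 420325 - (5 + (-2*(-4)*⅓)²) = 420325 - (5 + (8/3)²) = 420325 - (5 + 64/9) = 420325 - 1*109/9 = 420325 - 109/9 = 3782816/9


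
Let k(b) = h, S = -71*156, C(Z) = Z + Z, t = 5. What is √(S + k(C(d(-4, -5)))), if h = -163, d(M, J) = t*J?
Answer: I*√11239 ≈ 106.01*I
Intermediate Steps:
d(M, J) = 5*J
C(Z) = 2*Z
S = -11076
k(b) = -163
√(S + k(C(d(-4, -5)))) = √(-11076 - 163) = √(-11239) = I*√11239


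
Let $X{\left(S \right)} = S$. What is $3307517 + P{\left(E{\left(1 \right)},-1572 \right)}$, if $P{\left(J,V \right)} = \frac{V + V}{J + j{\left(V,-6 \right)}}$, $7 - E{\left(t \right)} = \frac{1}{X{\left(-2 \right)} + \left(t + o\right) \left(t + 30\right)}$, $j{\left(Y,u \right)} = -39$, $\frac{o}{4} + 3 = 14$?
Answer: $\frac{49147854967}{14859} \approx 3.3076 \cdot 10^{6}$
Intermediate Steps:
$o = 44$ ($o = -12 + 4 \cdot 14 = -12 + 56 = 44$)
$E{\left(t \right)} = 7 - \frac{1}{-2 + \left(30 + t\right) \left(44 + t\right)}$ ($E{\left(t \right)} = 7 - \frac{1}{-2 + \left(t + 44\right) \left(t + 30\right)} = 7 - \frac{1}{-2 + \left(44 + t\right) \left(30 + t\right)} = 7 - \frac{1}{-2 + \left(30 + t\right) \left(44 + t\right)}$)
$P{\left(J,V \right)} = \frac{2 V}{-39 + J}$ ($P{\left(J,V \right)} = \frac{V + V}{J - 39} = \frac{2 V}{-39 + J}$)
$3307517 + P{\left(E{\left(1 \right)},-1572 \right)} = 3307517 + 2 \left(-1572\right) \frac{1}{-39 + \frac{9225 + 7 \cdot 1^{2} + 518 \cdot 1}{1318 + 1^{2} + 74 \cdot 1}} = 3307517 + 2 \left(-1572\right) \frac{1}{-39 + \frac{9225 + 7 \cdot 1 + 518}{1318 + 1 + 74}} = 3307517 + 2 \left(-1572\right) \frac{1}{-39 + \frac{9225 + 7 + 518}{1393}} = 3307517 + 2 \left(-1572\right) \frac{1}{-39 + \frac{1}{1393} \cdot 9750} = 3307517 + 2 \left(-1572\right) \frac{1}{-39 + \frac{9750}{1393}} = 3307517 + 2 \left(-1572\right) \frac{1}{- \frac{44577}{1393}} = 3307517 + 2 \left(-1572\right) \left(- \frac{1393}{44577}\right) = 3307517 + \frac{1459864}{14859} = \frac{49147854967}{14859}$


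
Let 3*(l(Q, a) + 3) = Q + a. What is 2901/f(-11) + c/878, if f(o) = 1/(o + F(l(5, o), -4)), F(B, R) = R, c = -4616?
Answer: -19105393/439 ≈ -43520.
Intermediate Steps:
l(Q, a) = -3 + Q/3 + a/3 (l(Q, a) = -3 + (Q + a)/3 = -3 + (Q/3 + a/3) = -3 + Q/3 + a/3)
f(o) = 1/(-4 + o) (f(o) = 1/(o - 4) = 1/(-4 + o))
2901/f(-11) + c/878 = 2901/(1/(-4 - 11)) - 4616/878 = 2901/(1/(-15)) - 4616*1/878 = 2901/(-1/15) - 2308/439 = 2901*(-15) - 2308/439 = -43515 - 2308/439 = -19105393/439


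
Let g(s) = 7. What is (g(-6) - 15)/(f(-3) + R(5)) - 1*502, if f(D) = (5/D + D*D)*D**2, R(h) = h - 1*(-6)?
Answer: -38662/77 ≈ -502.10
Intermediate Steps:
R(h) = 6 + h (R(h) = h + 6 = 6 + h)
f(D) = D**2*(D**2 + 5/D) (f(D) = (5/D + D**2)*D**2 = (D**2 + 5/D)*D**2 = D**2*(D**2 + 5/D))
(g(-6) - 15)/(f(-3) + R(5)) - 1*502 = (7 - 15)/(-3*(5 + (-3)**3) + (6 + 5)) - 1*502 = -8/(-3*(5 - 27) + 11) - 502 = -8/(-3*(-22) + 11) - 502 = -8/(66 + 11) - 502 = -8/77 - 502 = -38662/77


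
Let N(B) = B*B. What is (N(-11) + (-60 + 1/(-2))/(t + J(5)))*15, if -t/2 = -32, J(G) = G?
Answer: 82885/46 ≈ 1801.8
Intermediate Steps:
N(B) = B²
t = 64 (t = -2*(-32) = 64)
(N(-11) + (-60 + 1/(-2))/(t + J(5)))*15 = ((-11)² + (-60 + 1/(-2))/(64 + 5))*15 = (121 + (-60 - ½)/69)*15 = (121 - 121/2*1/69)*15 = (121 - 121/138)*15 = (16577/138)*15 = 82885/46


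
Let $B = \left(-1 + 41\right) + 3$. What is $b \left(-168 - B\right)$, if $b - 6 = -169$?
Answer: $34393$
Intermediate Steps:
$b = -163$ ($b = 6 - 169 = -163$)
$B = 43$ ($B = 40 + 3 = 43$)
$b \left(-168 - B\right) = - 163 \left(-168 - 43\right) = \left(-163\right) \left(-211\right) = 34393$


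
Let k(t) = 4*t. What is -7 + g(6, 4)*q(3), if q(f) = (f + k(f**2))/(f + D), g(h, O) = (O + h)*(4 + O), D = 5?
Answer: 383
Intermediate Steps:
g(h, O) = (4 + O)*(O + h)
q(f) = (f + 4*f**2)/(5 + f) (q(f) = (f + 4*f**2)/(f + 5) = (f + 4*f**2)/(5 + f))
-7 + g(6, 4)*q(3) = -7 + (4**2 + 4*4 + 4*6 + 4*6)*(3*(1 + 4*3)/(5 + 3)) = -7 + (16 + 16 + 24 + 24)*(3*(1 + 12)/8) = -7 + 80*(3*(1/8)*13) = -7 + 80*(39/8) = -7 + 390 = 383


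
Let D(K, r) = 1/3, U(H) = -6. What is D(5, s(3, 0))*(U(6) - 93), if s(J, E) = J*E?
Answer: -33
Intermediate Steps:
s(J, E) = E*J
D(K, r) = 1/3
D(5, s(3, 0))*(U(6) - 93) = (-6 - 93)/3 = (1/3)*(-99) = -33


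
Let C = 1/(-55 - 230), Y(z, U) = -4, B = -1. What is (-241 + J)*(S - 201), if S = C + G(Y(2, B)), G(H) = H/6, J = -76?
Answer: 18219892/285 ≈ 63929.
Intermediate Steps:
G(H) = H/6 (G(H) = H*(⅙) = H/6)
C = -1/285 (C = 1/(-285) = -1/285 ≈ -0.0035088)
S = -191/285 (S = -1/285 + (⅙)*(-4) = -1/285 - ⅔ = -191/285 ≈ -0.67018)
(-241 + J)*(S - 201) = (-241 - 76)*(-191/285 - 201) = -317*(-57476/285) = 18219892/285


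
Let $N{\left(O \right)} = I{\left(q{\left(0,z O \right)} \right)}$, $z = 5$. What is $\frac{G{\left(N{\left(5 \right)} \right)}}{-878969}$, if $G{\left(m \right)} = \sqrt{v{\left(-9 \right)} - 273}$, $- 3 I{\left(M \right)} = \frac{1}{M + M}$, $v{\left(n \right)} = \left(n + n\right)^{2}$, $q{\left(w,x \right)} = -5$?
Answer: $- \frac{\sqrt{51}}{878969} \approx -8.1248 \cdot 10^{-6}$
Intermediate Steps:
$v{\left(n \right)} = 4 n^{2}$ ($v{\left(n \right)} = \left(2 n\right)^{2} = 4 n^{2}$)
$I{\left(M \right)} = - \frac{1}{6 M}$ ($I{\left(M \right)} = - \frac{1}{3 \left(M + M\right)} = - \frac{1}{3 \cdot 2 M} = - \frac{\frac{1}{2} \frac{1}{M}}{3} = - \frac{1}{6 M}$)
$N{\left(O \right)} = \frac{1}{30}$ ($N{\left(O \right)} = - \frac{1}{6 \left(-5\right)} = \left(- \frac{1}{6}\right) \left(- \frac{1}{5}\right) = \frac{1}{30}$)
$G{\left(m \right)} = \sqrt{51}$ ($G{\left(m \right)} = \sqrt{4 \left(-9\right)^{2} - 273} = \sqrt{4 \cdot 81 - 273} = \sqrt{324 - 273} = \sqrt{51}$)
$\frac{G{\left(N{\left(5 \right)} \right)}}{-878969} = \frac{\sqrt{51}}{-878969} = \sqrt{51} \left(- \frac{1}{878969}\right) = - \frac{\sqrt{51}}{878969}$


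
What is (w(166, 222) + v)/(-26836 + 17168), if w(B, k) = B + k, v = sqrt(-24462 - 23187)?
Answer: -97/2417 - I*sqrt(47649)/9668 ≈ -0.040132 - 0.022578*I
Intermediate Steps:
v = I*sqrt(47649) (v = sqrt(-47649) = I*sqrt(47649) ≈ 218.29*I)
(w(166, 222) + v)/(-26836 + 17168) = ((166 + 222) + I*sqrt(47649))/(-26836 + 17168) = (388 + I*sqrt(47649))/(-9668) = (388 + I*sqrt(47649))*(-1/9668) = -97/2417 - I*sqrt(47649)/9668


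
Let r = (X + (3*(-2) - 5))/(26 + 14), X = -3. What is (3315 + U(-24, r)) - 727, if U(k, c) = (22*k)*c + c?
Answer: 55449/20 ≈ 2772.4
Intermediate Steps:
r = -7/20 (r = (-3 + (3*(-2) - 5))/(26 + 14) = (-3 + (-6 - 5))/40 = (-3 - 11)*(1/40) = -14*1/40 = -7/20 ≈ -0.35000)
U(k, c) = c + 22*c*k (U(k, c) = 22*c*k + c = c + 22*c*k)
(3315 + U(-24, r)) - 727 = (3315 - 7*(1 + 22*(-24))/20) - 727 = (3315 - 7*(1 - 528)/20) - 727 = (3315 - 7/20*(-527)) - 727 = (3315 + 3689/20) - 727 = 69989/20 - 727 = 55449/20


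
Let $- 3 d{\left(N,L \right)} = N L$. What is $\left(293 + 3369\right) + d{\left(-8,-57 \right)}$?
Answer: $3510$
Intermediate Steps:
$d{\left(N,L \right)} = - \frac{L N}{3}$ ($d{\left(N,L \right)} = - \frac{N L}{3} = - \frac{L N}{3}$)
$\left(293 + 3369\right) + d{\left(-8,-57 \right)} = \left(293 + 3369\right) - \left(-19\right) \left(-8\right) = 3662 - 152 = 3510$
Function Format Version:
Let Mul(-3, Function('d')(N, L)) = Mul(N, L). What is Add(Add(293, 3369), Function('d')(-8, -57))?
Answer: 3510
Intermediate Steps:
Function('d')(N, L) = Mul(Rational(-1, 3), L, N) (Function('d')(N, L) = Mul(Rational(-1, 3), Mul(N, L)) = Mul(Rational(-1, 3), Mul(L, N)) = Mul(Rational(-1, 3), L, N))
Add(Add(293, 3369), Function('d')(-8, -57)) = Add(Add(293, 3369), Mul(Rational(-1, 3), -57, -8)) = Add(3662, -152) = 3510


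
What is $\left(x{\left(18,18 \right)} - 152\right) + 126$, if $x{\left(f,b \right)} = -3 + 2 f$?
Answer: $7$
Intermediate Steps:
$\left(x{\left(18,18 \right)} - 152\right) + 126 = \left(\left(-3 + 2 \cdot 18\right) - 152\right) + 126 = \left(\left(-3 + 36\right) - 152\right) + 126 = \left(33 - 152\right) + 126 = -119 + 126 = 7$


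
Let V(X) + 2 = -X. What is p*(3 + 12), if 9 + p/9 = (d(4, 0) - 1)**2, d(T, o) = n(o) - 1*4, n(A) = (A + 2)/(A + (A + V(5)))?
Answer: 125280/49 ≈ 2556.7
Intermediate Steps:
V(X) = -2 - X
n(A) = (2 + A)/(-7 + 2*A) (n(A) = (A + 2)/(A + (A + (-2 - 1*5))) = (2 + A)/(A + (A + (-2 - 5))) = (2 + A)/(A + (A - 7)) = (2 + A)/(A + (-7 + A)) = (2 + A)/(-7 + 2*A))
d(T, o) = -4 + (2 + o)/(-7 + 2*o) (d(T, o) = (2 + o)/(-7 + 2*o) - 1*4 = (2 + o)/(-7 + 2*o) - 4 = -4 + (2 + o)/(-7 + 2*o))
p = 8352/49 (p = -81 + 9*((30 - 7*0)/(-7 + 2*0) - 1)**2 = -81 + 9*((30 + 0)/(-7 + 0) - 1)**2 = -81 + 9*(30/(-7) - 1)**2 = -81 + 9*(-1/7*30 - 1)**2 = -81 + 9*(-30/7 - 1)**2 = -81 + 9*(-37/7)**2 = -81 + 9*(1369/49) = -81 + 12321/49 = 8352/49 ≈ 170.45)
p*(3 + 12) = 8352*(3 + 12)/49 = (8352/49)*15 = 125280/49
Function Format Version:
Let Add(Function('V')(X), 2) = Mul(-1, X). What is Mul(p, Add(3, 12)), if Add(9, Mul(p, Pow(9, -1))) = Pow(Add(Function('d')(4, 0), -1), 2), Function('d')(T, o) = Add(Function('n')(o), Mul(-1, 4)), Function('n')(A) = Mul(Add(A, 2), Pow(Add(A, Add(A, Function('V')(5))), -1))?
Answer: Rational(125280, 49) ≈ 2556.7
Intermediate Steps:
Function('V')(X) = Add(-2, Mul(-1, X))
Function('n')(A) = Mul(Pow(Add(-7, Mul(2, A)), -1), Add(2, A)) (Function('n')(A) = Mul(Add(A, 2), Pow(Add(A, Add(A, Add(-2, Mul(-1, 5)))), -1)) = Mul(Add(2, A), Pow(Add(A, Add(A, Add(-2, -5))), -1)) = Mul(Add(2, A), Pow(Add(A, Add(A, -7)), -1)) = Mul(Add(2, A), Pow(Add(A, Add(-7, A)), -1)) = Mul(Add(2, A), Pow(Add(-7, Mul(2, A)), -1)) = Mul(Pow(Add(-7, Mul(2, A)), -1), Add(2, A)))
Function('d')(T, o) = Add(-4, Mul(Pow(Add(-7, Mul(2, o)), -1), Add(2, o))) (Function('d')(T, o) = Add(Mul(Pow(Add(-7, Mul(2, o)), -1), Add(2, o)), Mul(-1, 4)) = Add(Mul(Pow(Add(-7, Mul(2, o)), -1), Add(2, o)), -4) = Add(-4, Mul(Pow(Add(-7, Mul(2, o)), -1), Add(2, o))))
p = Rational(8352, 49) (p = Add(-81, Mul(9, Pow(Add(Mul(Pow(Add(-7, Mul(2, 0)), -1), Add(30, Mul(-7, 0))), -1), 2))) = Add(-81, Mul(9, Pow(Add(Mul(Pow(Add(-7, 0), -1), Add(30, 0)), -1), 2))) = Add(-81, Mul(9, Pow(Add(Mul(Pow(-7, -1), 30), -1), 2))) = Add(-81, Mul(9, Pow(Add(Mul(Rational(-1, 7), 30), -1), 2))) = Add(-81, Mul(9, Pow(Add(Rational(-30, 7), -1), 2))) = Add(-81, Mul(9, Pow(Rational(-37, 7), 2))) = Add(-81, Mul(9, Rational(1369, 49))) = Add(-81, Rational(12321, 49)) = Rational(8352, 49) ≈ 170.45)
Mul(p, Add(3, 12)) = Mul(Rational(8352, 49), Add(3, 12)) = Mul(Rational(8352, 49), 15) = Rational(125280, 49)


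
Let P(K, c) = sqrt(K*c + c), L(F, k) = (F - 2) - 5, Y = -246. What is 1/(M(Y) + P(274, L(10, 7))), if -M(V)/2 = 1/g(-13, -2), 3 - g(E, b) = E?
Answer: 8/52799 + 320*sqrt(33)/52799 ≈ 0.034968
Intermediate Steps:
g(E, b) = 3 - E
L(F, k) = -7 + F (L(F, k) = (-2 + F) - 5 = -7 + F)
M(V) = -1/8 (M(V) = -2/(3 - 1*(-13)) = -2/(3 + 13) = -2/16 = -2*1/16 = -1/8)
P(K, c) = sqrt(c + K*c)
1/(M(Y) + P(274, L(10, 7))) = 1/(-1/8 + sqrt((-7 + 10)*(1 + 274))) = 1/(-1/8 + sqrt(3*275)) = 1/(-1/8 + sqrt(825)) = 1/(-1/8 + 5*sqrt(33))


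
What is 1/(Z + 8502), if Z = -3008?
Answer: 1/5494 ≈ 0.00018202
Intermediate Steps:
1/(Z + 8502) = 1/(-3008 + 8502) = 1/5494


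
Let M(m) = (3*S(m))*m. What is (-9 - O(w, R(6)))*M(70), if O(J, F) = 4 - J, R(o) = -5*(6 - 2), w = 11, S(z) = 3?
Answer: -1260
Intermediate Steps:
R(o) = -20 (R(o) = -5*4 = -20)
M(m) = 9*m (M(m) = (3*3)*m = 9*m)
(-9 - O(w, R(6)))*M(70) = (-9 - (4 - 1*11))*(9*70) = (-9 - (4 - 11))*630 = (-9 - 1*(-7))*630 = (-9 + 7)*630 = -2*630 = -1260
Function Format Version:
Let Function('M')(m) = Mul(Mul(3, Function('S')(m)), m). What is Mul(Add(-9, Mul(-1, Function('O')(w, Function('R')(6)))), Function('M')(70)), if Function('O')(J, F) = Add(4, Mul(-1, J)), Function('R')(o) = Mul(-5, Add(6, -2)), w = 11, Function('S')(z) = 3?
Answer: -1260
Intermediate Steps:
Function('R')(o) = -20 (Function('R')(o) = Mul(-5, 4) = -20)
Function('M')(m) = Mul(9, m) (Function('M')(m) = Mul(Mul(3, 3), m) = Mul(9, m))
Mul(Add(-9, Mul(-1, Function('O')(w, Function('R')(6)))), Function('M')(70)) = Mul(Add(-9, Mul(-1, Add(4, Mul(-1, 11)))), Mul(9, 70)) = Mul(Add(-9, Mul(-1, Add(4, -11))), 630) = Mul(Add(-9, Mul(-1, -7)), 630) = Mul(Add(-9, 7), 630) = Mul(-2, 630) = -1260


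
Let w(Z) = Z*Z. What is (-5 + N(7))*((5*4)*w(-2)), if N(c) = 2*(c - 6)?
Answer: -240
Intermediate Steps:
w(Z) = Z**2
N(c) = -12 + 2*c (N(c) = 2*(-6 + c) = -12 + 2*c)
(-5 + N(7))*((5*4)*w(-2)) = (-5 + (-12 + 2*7))*((5*4)*(-2)**2) = (-5 + (-12 + 14))*(20*4) = (-5 + 2)*80 = -3*80 = -240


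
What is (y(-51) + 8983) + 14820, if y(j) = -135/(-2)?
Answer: 47741/2 ≈ 23871.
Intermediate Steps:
y(j) = 135/2 (y(j) = -135*(-½) = 135/2)
(y(-51) + 8983) + 14820 = (135/2 + 8983) + 14820 = 18101/2 + 14820 = 47741/2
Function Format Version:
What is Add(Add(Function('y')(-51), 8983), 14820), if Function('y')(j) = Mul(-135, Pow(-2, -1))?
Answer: Rational(47741, 2) ≈ 23871.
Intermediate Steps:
Function('y')(j) = Rational(135, 2) (Function('y')(j) = Mul(-135, Rational(-1, 2)) = Rational(135, 2))
Add(Add(Function('y')(-51), 8983), 14820) = Add(Add(Rational(135, 2), 8983), 14820) = Add(Rational(18101, 2), 14820) = Rational(47741, 2)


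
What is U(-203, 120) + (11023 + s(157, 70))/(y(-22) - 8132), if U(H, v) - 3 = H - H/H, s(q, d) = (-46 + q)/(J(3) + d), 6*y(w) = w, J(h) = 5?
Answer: -123472011/610175 ≈ -202.35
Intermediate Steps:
y(w) = w/6
s(q, d) = (-46 + q)/(5 + d)
U(H, v) = 2 + H (U(H, v) = 3 + (H - H/H) = 3 + (H - 1*1) = 3 + (H - 1) = 3 + (-1 + H) = 2 + H)
U(-203, 120) + (11023 + s(157, 70))/(y(-22) - 8132) = (2 - 203) + (11023 + (-46 + 157)/(5 + 70))/((⅙)*(-22) - 8132) = -201 + (11023 + 111/75)/(-11/3 - 8132) = -201 + (11023 + (1/75)*111)/(-24407/3) = -201 + (11023 + 37/25)*(-3/24407) = -201 + (275612/25)*(-3/24407) = -201 - 826836/610175 = -123472011/610175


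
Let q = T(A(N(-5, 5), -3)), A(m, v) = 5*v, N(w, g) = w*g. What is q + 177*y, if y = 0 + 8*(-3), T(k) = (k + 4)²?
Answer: -4127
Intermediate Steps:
N(w, g) = g*w
T(k) = (4 + k)²
q = 121 (q = (4 + 5*(-3))² = (4 - 15)² = (-11)² = 121)
y = -24 (y = 0 - 24 = -24)
q + 177*y = 121 + 177*(-24) = 121 - 4248 = -4127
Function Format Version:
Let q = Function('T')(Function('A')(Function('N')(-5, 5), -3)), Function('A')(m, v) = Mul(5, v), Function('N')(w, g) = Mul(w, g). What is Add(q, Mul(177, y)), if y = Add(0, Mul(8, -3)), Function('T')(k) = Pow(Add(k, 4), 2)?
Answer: -4127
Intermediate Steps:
Function('N')(w, g) = Mul(g, w)
Function('T')(k) = Pow(Add(4, k), 2)
q = 121 (q = Pow(Add(4, Mul(5, -3)), 2) = Pow(Add(4, -15), 2) = Pow(-11, 2) = 121)
y = -24 (y = Add(0, -24) = -24)
Add(q, Mul(177, y)) = Add(121, Mul(177, -24)) = Add(121, -4248) = -4127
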